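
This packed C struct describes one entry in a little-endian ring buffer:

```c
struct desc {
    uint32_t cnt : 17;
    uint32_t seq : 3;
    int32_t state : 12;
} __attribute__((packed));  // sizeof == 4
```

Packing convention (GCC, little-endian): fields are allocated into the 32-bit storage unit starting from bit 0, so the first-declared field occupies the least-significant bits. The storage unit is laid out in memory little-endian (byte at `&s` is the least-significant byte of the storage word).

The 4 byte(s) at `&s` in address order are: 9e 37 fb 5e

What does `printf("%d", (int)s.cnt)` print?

[0]=0x9e [1]=0x37 [2]=0xfb [3]=0x5e (little-endian) → word 0x5efb379e
cnt:17 @ bit 0 → (0x5efb379e>>0)&0x1ffff = 0x1379e  ←
seq:3 @ bit 17 → (0x5efb379e>>17)&0x7 = 0x5
state:12 @ bit 20 → (0x5efb379e>>20)&0xfff = 0x5ef

79774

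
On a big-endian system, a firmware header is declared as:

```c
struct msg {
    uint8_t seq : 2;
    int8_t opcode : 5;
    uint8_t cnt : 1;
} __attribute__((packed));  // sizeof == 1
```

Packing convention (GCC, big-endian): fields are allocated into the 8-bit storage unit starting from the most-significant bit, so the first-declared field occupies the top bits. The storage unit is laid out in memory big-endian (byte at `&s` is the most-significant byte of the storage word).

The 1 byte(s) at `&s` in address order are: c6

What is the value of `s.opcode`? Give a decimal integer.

3

[0]=0xc6 (big-endian) → word 0xc6
seq:2 @ bit 6 → (0xc6>>6)&0x3 = 0x3
opcode:5 @ bit 1 → (0xc6>>1)&0x1f = 0x3  ←
cnt:1 @ bit 0 → (0xc6>>0)&0x1 = 0x0
opcode signed 5b, MSB=0: value = 3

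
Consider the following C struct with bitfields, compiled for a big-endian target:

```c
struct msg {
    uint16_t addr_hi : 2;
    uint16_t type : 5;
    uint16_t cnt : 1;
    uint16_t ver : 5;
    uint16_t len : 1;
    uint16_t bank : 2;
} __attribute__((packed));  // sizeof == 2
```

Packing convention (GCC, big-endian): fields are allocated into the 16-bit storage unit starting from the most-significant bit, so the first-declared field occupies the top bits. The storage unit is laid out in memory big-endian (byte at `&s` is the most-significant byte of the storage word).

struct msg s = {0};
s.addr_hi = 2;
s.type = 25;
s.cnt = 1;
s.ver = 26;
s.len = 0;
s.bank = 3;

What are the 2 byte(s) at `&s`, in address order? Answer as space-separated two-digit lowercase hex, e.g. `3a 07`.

b3 d3

[14+:2] addr_hi=2 & 0x3 = 0x2; word=0x8000
[9+:5] type=25 & 0x1f = 0x19; word=0xb200
[8+:1] cnt=1 & 0x1 = 0x1; word=0xb300
[3+:5] ver=26 & 0x1f = 0x1a; word=0xb3d0
[2+:1] len=0 & 0x1 = 0x0; word=0xb3d0
[0+:2] bank=3 & 0x3 = 0x3; word=0xb3d3
word = 0xb3d3 → big-endian bytes:
  [0]=0xb3  [1]=0xd3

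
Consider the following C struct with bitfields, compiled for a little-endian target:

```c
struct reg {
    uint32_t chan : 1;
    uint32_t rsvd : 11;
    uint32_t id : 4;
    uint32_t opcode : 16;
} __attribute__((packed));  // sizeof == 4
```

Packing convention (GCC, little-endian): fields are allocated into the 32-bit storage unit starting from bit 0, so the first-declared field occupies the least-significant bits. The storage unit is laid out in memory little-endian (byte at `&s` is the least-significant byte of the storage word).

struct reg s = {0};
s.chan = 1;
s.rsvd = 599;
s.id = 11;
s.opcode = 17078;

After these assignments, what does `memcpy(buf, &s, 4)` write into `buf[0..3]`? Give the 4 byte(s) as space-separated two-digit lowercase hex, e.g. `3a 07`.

[0+:1] chan=1 & 0x1 = 0x1; word=0x00000001
[1+:11] rsvd=599 & 0x7ff = 0x257; word=0x000004af
[12+:4] id=11 & 0xf = 0xb; word=0x0000b4af
[16+:16] opcode=17078 & 0xffff = 0x42b6; word=0x42b6b4af
word = 0x42b6b4af → little-endian bytes:
  [0]=0xaf  [1]=0xb4  [2]=0xb6  [3]=0x42

af b4 b6 42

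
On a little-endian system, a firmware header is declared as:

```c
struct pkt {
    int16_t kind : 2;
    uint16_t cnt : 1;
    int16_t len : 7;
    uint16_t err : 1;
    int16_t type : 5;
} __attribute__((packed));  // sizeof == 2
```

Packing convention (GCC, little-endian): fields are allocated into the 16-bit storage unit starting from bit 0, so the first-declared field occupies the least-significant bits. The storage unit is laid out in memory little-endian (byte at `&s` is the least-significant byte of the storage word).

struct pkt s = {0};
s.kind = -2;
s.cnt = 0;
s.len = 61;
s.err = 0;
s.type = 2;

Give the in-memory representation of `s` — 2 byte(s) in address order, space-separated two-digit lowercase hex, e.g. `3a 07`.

ea 11

kind (2b) val=-2 bits=0x2 at bit 0: 0x0002
cnt (1b) val=0 bits=0x0 at bit 2: 0x0002
len (7b) val=61 bits=0x3d at bit 3: 0x01ea
err (1b) val=0 bits=0x0 at bit 10: 0x01ea
type (5b) val=2 bits=0x2 at bit 11: 0x11ea
word = 0x11ea → little-endian bytes:
  [0]=0xea  [1]=0x11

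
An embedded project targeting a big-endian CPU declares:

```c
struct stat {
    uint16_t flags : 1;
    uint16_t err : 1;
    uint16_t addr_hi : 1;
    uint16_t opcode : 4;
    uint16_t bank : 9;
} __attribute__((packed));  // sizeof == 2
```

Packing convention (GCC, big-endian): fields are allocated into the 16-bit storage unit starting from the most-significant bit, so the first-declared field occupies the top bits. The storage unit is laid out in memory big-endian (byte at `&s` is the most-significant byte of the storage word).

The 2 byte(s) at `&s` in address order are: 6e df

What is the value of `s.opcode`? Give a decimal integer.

7

[0]=0x6e [1]=0xdf (big-endian) → word 0x6edf
flags [15+:1] = (word>>15) & 0x1 = 0
err [14+:1] = (word>>14) & 0x1 = 1
addr_hi [13+:1] = (word>>13) & 0x1 = 1
opcode [9+:4] = (word>>9) & 0xf = 7  ←
bank [0+:9] = (word>>0) & 0x1ff = 223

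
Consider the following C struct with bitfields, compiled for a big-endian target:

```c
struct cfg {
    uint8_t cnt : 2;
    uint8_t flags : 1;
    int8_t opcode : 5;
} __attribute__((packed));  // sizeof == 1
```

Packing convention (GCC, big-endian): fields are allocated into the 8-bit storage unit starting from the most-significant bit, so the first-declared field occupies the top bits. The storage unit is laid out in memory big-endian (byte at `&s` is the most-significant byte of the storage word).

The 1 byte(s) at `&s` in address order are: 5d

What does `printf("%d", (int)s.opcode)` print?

-3

[0]=0x5d (big-endian) → word 0x5d
cnt [6+:2] = (word>>6) & 0x3 = 1
flags [5+:1] = (word>>5) & 0x1 = 0
opcode [0+:5] = (word>>0) & 0x1f = 29  ←
opcode signed 5b, MSB=1: 29 - 32 = -3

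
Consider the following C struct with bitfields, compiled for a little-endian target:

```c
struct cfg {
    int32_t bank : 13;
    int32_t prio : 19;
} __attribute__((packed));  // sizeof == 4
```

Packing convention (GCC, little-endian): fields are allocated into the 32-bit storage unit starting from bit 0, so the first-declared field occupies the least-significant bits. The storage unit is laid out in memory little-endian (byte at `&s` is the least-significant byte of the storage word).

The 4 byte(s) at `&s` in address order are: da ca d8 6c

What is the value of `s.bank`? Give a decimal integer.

[0]=0xda [1]=0xca [2]=0xd8 [3]=0x6c (little-endian) → word 0x6cd8cada
bank [0+:13] = (word>>0) & 0x1fff = 2778  ←
prio [13+:19] = (word>>13) & 0x7ffff = 222918
bank signed 13b, MSB=0: value = 2778

2778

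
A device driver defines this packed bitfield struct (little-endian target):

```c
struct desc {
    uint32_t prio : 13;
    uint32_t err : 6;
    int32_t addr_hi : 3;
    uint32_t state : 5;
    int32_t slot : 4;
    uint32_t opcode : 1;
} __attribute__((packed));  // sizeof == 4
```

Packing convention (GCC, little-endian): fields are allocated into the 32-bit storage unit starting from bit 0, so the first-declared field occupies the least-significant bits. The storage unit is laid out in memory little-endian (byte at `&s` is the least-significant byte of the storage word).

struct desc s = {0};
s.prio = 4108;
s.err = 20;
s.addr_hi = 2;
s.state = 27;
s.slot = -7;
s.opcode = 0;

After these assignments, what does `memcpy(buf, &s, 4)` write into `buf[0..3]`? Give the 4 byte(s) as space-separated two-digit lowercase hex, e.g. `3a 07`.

0c 90 d2 4e

prio:13 = 4108 → 0x100c << 0 → word 0x0000100c
err:6 = 20 → 0x14 << 13 → word 0x0002900c
addr_hi:3 = 2 → 0x2 << 19 → word 0x0012900c
state:5 = 27 → 0x1b << 22 → word 0x06d2900c
slot:4 = -7 → 0x9 << 27 → word 0x4ed2900c
opcode:1 = 0 → 0x0 << 31 → word 0x4ed2900c
word = 0x4ed2900c → little-endian bytes:
  [0]=0x0c  [1]=0x90  [2]=0xd2  [3]=0x4e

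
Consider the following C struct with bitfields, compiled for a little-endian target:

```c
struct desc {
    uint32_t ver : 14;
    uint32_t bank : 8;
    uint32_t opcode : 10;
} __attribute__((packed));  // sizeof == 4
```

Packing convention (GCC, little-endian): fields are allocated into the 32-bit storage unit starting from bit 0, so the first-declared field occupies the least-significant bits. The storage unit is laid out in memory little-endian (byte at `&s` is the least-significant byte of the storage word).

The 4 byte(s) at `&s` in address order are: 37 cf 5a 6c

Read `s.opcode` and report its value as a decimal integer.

433

[0]=0x37 [1]=0xcf [2]=0x5a [3]=0x6c (little-endian) → word 0x6c5acf37
ver [0+:14] = (word>>0) & 0x3fff = 3895
bank [14+:8] = (word>>14) & 0xff = 107
opcode [22+:10] = (word>>22) & 0x3ff = 433  ←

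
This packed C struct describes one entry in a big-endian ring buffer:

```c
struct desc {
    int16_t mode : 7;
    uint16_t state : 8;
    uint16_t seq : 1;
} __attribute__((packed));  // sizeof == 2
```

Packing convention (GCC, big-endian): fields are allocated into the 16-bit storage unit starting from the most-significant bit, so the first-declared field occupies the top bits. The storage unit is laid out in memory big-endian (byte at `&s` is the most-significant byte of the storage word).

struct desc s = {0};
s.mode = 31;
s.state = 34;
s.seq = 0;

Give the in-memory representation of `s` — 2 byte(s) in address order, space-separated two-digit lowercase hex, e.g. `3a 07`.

mode (7b) val=31 bits=0x1f at bit 9: 0x3e00
state (8b) val=34 bits=0x22 at bit 1: 0x3e44
seq (1b) val=0 bits=0x0 at bit 0: 0x3e44
word = 0x3e44 → big-endian bytes:
  [0]=0x3e  [1]=0x44

3e 44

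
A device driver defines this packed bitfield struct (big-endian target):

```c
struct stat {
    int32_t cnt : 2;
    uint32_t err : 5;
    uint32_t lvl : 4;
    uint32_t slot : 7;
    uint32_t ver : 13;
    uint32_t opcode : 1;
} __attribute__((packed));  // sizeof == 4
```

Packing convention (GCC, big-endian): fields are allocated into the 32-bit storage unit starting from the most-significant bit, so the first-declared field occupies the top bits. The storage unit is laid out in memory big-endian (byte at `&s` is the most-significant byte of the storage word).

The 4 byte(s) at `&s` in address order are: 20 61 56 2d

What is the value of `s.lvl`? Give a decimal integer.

[0]=0x20 [1]=0x61 [2]=0x56 [3]=0x2d (big-endian) → word 0x2061562d
cnt:2 @ bit 30 → (0x2061562d>>30)&0x3 = 0x0
err:5 @ bit 25 → (0x2061562d>>25)&0x1f = 0x10
lvl:4 @ bit 21 → (0x2061562d>>21)&0xf = 0x3  ←
slot:7 @ bit 14 → (0x2061562d>>14)&0x7f = 0x5
ver:13 @ bit 1 → (0x2061562d>>1)&0x1fff = 0xb16
opcode:1 @ bit 0 → (0x2061562d>>0)&0x1 = 0x1

3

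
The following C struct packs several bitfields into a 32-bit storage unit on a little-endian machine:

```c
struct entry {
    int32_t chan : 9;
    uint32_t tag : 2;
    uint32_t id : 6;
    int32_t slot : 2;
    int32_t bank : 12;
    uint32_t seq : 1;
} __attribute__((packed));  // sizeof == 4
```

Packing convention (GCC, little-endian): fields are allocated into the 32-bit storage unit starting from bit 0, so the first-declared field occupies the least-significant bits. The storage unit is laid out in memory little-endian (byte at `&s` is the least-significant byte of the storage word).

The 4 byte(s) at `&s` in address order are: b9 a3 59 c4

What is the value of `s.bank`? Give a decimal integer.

-1909

[0]=0xb9 [1]=0xa3 [2]=0x59 [3]=0xc4 (little-endian) → word 0xc459a3b9
chan:9 @ bit 0 → (0xc459a3b9>>0)&0x1ff = 0x1b9
tag:2 @ bit 9 → (0xc459a3b9>>9)&0x3 = 0x1
id:6 @ bit 11 → (0xc459a3b9>>11)&0x3f = 0x34
slot:2 @ bit 17 → (0xc459a3b9>>17)&0x3 = 0x0
bank:12 @ bit 19 → (0xc459a3b9>>19)&0xfff = 0x88b  ←
seq:1 @ bit 31 → (0xc459a3b9>>31)&0x1 = 0x1
bank signed 12b, MSB=1: 2187 - 4096 = -1909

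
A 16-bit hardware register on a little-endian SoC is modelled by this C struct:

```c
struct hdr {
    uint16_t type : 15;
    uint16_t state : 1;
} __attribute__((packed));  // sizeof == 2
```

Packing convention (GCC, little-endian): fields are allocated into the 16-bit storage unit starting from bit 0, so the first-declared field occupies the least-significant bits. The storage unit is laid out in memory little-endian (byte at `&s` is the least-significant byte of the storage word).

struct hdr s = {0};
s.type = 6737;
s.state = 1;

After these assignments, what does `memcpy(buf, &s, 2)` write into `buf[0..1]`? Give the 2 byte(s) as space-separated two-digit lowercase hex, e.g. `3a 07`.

type (15b) val=6737 bits=0x1a51 at bit 0: 0x1a51
state (1b) val=1 bits=0x1 at bit 15: 0x9a51
word = 0x9a51 → little-endian bytes:
  [0]=0x51  [1]=0x9a

51 9a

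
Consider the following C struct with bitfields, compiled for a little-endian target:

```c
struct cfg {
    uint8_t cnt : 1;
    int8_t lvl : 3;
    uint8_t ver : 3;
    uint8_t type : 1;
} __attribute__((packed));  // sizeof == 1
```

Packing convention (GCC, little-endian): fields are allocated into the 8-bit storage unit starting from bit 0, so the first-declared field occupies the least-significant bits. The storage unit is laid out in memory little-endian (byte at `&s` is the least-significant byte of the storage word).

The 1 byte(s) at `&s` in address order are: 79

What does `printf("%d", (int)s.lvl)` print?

[0]=0x79 (little-endian) → word 0x79
cnt [0+:1] = (word>>0) & 0x1 = 1
lvl [1+:3] = (word>>1) & 0x7 = 4  ←
ver [4+:3] = (word>>4) & 0x7 = 7
type [7+:1] = (word>>7) & 0x1 = 0
lvl signed 3b, MSB=1: 4 - 8 = -4

-4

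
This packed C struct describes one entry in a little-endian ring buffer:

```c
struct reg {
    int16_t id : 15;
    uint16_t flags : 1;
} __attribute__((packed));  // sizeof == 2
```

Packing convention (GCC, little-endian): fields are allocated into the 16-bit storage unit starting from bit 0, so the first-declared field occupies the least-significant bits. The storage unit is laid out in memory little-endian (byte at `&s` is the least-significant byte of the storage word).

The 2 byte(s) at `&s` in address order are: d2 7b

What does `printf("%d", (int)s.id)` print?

[0]=0xd2 [1]=0x7b (little-endian) → word 0x7bd2
id [0+:15] = (word>>0) & 0x7fff = 31698  ←
flags [15+:1] = (word>>15) & 0x1 = 0
id signed 15b, MSB=1: 31698 - 32768 = -1070

-1070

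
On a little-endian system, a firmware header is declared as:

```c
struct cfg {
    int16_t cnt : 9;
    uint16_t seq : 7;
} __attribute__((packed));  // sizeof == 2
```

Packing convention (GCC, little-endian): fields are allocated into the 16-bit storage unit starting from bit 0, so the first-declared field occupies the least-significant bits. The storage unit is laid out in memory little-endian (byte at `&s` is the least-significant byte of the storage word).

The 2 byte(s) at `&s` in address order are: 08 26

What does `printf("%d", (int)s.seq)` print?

[0]=0x08 [1]=0x26 (little-endian) → word 0x2608
cnt:9 @ bit 0 → (0x2608>>0)&0x1ff = 0x8
seq:7 @ bit 9 → (0x2608>>9)&0x7f = 0x13  ←

19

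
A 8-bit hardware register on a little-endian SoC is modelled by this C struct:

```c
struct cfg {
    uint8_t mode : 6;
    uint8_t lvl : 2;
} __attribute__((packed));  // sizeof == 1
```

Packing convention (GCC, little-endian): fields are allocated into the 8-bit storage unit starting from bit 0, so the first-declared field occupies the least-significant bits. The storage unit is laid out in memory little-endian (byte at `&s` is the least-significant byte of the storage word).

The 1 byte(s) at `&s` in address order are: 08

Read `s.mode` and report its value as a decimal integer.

8

[0]=0x08 (little-endian) → word 0x08
mode [0+:6] = (word>>0) & 0x3f = 8  ←
lvl [6+:2] = (word>>6) & 0x3 = 0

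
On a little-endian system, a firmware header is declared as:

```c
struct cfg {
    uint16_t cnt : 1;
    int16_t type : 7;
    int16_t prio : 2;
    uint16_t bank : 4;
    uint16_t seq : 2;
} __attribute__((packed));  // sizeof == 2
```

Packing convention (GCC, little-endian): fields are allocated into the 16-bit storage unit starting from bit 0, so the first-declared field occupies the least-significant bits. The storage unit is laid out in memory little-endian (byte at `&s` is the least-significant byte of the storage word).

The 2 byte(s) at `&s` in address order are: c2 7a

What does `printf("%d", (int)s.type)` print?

[0]=0xc2 [1]=0x7a (little-endian) → word 0x7ac2
cnt:1 @ bit 0 → (0x7ac2>>0)&0x1 = 0x0
type:7 @ bit 1 → (0x7ac2>>1)&0x7f = 0x61  ←
prio:2 @ bit 8 → (0x7ac2>>8)&0x3 = 0x2
bank:4 @ bit 10 → (0x7ac2>>10)&0xf = 0xe
seq:2 @ bit 14 → (0x7ac2>>14)&0x3 = 0x1
type signed 7b, MSB=1: 97 - 128 = -31

-31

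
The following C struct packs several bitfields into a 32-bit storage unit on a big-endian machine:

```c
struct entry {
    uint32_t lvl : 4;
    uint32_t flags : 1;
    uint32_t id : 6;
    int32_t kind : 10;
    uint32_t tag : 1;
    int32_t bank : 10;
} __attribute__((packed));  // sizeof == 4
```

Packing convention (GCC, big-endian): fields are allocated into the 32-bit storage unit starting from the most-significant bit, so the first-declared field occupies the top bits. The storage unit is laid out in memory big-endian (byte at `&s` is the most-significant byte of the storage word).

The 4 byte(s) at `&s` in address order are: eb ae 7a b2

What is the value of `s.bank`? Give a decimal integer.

-334

[0]=0xeb [1]=0xae [2]=0x7a [3]=0xb2 (big-endian) → word 0xebae7ab2
lvl [28+:4] = (word>>28) & 0xf = 14
flags [27+:1] = (word>>27) & 0x1 = 1
id [21+:6] = (word>>21) & 0x3f = 29
kind [11+:10] = (word>>11) & 0x3ff = 463
tag [10+:1] = (word>>10) & 0x1 = 0
bank [0+:10] = (word>>0) & 0x3ff = 690  ←
bank signed 10b, MSB=1: 690 - 1024 = -334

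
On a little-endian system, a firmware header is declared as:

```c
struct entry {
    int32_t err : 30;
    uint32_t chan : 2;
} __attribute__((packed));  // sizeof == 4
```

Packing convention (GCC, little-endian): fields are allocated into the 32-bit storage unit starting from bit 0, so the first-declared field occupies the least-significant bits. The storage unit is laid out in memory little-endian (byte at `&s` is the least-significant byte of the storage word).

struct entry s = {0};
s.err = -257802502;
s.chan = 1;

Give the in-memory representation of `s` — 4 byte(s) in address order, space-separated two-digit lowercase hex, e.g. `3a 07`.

fa 3e a2 70

err:30 = -257802502 → 0x30a23efa << 0 → word 0x30a23efa
chan:2 = 1 → 0x1 << 30 → word 0x70a23efa
word = 0x70a23efa → little-endian bytes:
  [0]=0xfa  [1]=0x3e  [2]=0xa2  [3]=0x70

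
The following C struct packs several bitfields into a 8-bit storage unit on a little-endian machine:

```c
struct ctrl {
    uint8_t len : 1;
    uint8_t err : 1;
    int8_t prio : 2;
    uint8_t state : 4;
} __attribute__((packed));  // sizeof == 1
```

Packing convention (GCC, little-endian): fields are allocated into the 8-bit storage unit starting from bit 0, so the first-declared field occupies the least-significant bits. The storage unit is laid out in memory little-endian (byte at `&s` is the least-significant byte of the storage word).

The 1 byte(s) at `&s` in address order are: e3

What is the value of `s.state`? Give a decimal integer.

14

[0]=0xe3 (little-endian) → word 0xe3
len [0+:1] = (word>>0) & 0x1 = 1
err [1+:1] = (word>>1) & 0x1 = 1
prio [2+:2] = (word>>2) & 0x3 = 0
state [4+:4] = (word>>4) & 0xf = 14  ←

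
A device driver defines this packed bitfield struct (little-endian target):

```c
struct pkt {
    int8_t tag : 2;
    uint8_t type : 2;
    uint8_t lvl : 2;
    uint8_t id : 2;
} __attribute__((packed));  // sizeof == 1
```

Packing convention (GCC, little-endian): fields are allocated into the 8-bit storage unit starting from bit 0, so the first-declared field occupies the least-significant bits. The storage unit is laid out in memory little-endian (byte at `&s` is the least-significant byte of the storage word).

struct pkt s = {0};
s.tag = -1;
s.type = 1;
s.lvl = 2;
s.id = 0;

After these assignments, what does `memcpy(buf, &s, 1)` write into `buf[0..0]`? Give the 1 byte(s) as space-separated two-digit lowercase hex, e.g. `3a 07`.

[0+:2] tag=-1 & 0x3 = 0x3; word=0x03
[2+:2] type=1 & 0x3 = 0x1; word=0x07
[4+:2] lvl=2 & 0x3 = 0x2; word=0x27
[6+:2] id=0 & 0x3 = 0x0; word=0x27
word = 0x27 → little-endian bytes:
  [0]=0x27

27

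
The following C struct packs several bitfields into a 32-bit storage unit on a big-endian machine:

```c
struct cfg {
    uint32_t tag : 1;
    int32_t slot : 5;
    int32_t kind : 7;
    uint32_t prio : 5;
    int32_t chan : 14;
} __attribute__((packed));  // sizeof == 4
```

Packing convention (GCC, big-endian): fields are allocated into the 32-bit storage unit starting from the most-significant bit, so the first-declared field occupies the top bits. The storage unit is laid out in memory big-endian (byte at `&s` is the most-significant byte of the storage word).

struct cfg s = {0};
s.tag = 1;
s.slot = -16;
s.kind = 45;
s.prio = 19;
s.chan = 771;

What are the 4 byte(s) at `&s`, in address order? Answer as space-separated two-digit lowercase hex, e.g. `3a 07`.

c1 6c c3 03

tag (1b) val=1 bits=0x1 at bit 31: 0x80000000
slot (5b) val=-16 bits=0x10 at bit 26: 0xc0000000
kind (7b) val=45 bits=0x2d at bit 19: 0xc1680000
prio (5b) val=19 bits=0x13 at bit 14: 0xc16cc000
chan (14b) val=771 bits=0x303 at bit 0: 0xc16cc303
word = 0xc16cc303 → big-endian bytes:
  [0]=0xc1  [1]=0x6c  [2]=0xc3  [3]=0x03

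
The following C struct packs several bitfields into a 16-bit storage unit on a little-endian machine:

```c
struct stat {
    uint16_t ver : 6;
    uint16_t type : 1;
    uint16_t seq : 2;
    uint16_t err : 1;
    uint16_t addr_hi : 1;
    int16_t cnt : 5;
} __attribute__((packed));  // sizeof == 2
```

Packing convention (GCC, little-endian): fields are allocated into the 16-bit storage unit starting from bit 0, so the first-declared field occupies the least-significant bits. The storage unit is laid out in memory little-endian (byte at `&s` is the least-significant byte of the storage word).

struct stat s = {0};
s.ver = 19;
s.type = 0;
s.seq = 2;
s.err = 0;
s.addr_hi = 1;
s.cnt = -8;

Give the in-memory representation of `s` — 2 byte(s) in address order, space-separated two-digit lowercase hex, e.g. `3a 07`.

13 c5

ver:6 = 19 → 0x13 << 0 → word 0x0013
type:1 = 0 → 0x0 << 6 → word 0x0013
seq:2 = 2 → 0x2 << 7 → word 0x0113
err:1 = 0 → 0x0 << 9 → word 0x0113
addr_hi:1 = 1 → 0x1 << 10 → word 0x0513
cnt:5 = -8 → 0x18 << 11 → word 0xc513
word = 0xc513 → little-endian bytes:
  [0]=0x13  [1]=0xc5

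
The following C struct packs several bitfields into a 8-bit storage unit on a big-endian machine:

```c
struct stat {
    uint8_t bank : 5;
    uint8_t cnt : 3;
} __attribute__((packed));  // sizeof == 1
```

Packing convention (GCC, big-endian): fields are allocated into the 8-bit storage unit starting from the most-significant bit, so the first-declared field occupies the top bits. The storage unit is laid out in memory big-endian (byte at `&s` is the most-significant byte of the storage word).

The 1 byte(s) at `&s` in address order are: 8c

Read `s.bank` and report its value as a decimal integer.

17

[0]=0x8c (big-endian) → word 0x8c
bank [3+:5] = (word>>3) & 0x1f = 17  ←
cnt [0+:3] = (word>>0) & 0x7 = 4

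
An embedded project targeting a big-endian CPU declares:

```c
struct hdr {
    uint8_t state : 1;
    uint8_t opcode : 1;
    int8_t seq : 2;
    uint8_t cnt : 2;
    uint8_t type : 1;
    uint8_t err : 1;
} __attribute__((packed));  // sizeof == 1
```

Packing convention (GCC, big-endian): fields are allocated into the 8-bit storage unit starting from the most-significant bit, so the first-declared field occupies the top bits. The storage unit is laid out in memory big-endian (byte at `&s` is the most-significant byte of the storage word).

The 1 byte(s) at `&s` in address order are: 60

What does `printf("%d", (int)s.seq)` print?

-2

[0]=0x60 (big-endian) → word 0x60
state [7+:1] = (word>>7) & 0x1 = 0
opcode [6+:1] = (word>>6) & 0x1 = 1
seq [4+:2] = (word>>4) & 0x3 = 2  ←
cnt [2+:2] = (word>>2) & 0x3 = 0
type [1+:1] = (word>>1) & 0x1 = 0
err [0+:1] = (word>>0) & 0x1 = 0
seq signed 2b, MSB=1: 2 - 4 = -2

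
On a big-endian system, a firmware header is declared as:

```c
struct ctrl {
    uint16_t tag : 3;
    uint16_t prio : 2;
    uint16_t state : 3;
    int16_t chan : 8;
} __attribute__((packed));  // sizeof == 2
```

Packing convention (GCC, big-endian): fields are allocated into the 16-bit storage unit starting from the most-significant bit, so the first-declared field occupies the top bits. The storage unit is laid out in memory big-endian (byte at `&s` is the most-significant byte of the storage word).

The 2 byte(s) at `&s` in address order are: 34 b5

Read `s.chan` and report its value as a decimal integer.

-75

[0]=0x34 [1]=0xb5 (big-endian) → word 0x34b5
tag [13+:3] = (word>>13) & 0x7 = 1
prio [11+:2] = (word>>11) & 0x3 = 2
state [8+:3] = (word>>8) & 0x7 = 4
chan [0+:8] = (word>>0) & 0xff = 181  ←
chan signed 8b, MSB=1: 181 - 256 = -75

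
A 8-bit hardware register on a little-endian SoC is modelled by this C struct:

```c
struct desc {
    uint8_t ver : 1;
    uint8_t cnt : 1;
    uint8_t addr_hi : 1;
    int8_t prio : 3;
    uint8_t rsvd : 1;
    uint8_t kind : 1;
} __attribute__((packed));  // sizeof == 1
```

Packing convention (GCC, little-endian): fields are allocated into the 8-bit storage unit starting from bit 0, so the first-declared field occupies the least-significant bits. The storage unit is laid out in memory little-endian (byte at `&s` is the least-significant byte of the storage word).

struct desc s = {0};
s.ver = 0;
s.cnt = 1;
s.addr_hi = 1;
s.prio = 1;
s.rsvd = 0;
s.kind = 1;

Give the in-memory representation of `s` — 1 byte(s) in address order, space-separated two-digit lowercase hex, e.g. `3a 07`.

ver (1b) val=0 bits=0x0 at bit 0: 0x00
cnt (1b) val=1 bits=0x1 at bit 1: 0x02
addr_hi (1b) val=1 bits=0x1 at bit 2: 0x06
prio (3b) val=1 bits=0x1 at bit 3: 0x0e
rsvd (1b) val=0 bits=0x0 at bit 6: 0x0e
kind (1b) val=1 bits=0x1 at bit 7: 0x8e
word = 0x8e → little-endian bytes:
  [0]=0x8e

8e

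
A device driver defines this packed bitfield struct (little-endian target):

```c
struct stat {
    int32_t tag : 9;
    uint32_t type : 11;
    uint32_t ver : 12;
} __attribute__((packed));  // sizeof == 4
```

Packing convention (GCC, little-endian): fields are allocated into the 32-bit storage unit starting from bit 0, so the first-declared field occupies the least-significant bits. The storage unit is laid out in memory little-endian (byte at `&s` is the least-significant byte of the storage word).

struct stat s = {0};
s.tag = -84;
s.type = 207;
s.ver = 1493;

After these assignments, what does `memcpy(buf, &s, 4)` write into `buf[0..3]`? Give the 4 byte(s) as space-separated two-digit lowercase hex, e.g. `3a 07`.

tag:9 = -84 → 0x1ac << 0 → word 0x000001ac
type:11 = 207 → 0xcf << 9 → word 0x00019fac
ver:12 = 1493 → 0x5d5 << 20 → word 0x5d519fac
word = 0x5d519fac → little-endian bytes:
  [0]=0xac  [1]=0x9f  [2]=0x51  [3]=0x5d

ac 9f 51 5d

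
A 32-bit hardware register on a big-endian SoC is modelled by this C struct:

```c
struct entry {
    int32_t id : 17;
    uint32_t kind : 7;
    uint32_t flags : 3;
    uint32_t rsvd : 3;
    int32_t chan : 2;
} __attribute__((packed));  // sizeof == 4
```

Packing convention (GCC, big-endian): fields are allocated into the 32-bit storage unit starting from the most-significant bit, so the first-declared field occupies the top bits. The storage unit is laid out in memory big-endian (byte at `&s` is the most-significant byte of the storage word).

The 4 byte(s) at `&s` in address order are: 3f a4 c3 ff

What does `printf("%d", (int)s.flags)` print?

7

[0]=0x3f [1]=0xa4 [2]=0xc3 [3]=0xff (big-endian) → word 0x3fa4c3ff
id [15+:17] = (word>>15) & 0x1ffff = 32585
kind [8+:7] = (word>>8) & 0x7f = 67
flags [5+:3] = (word>>5) & 0x7 = 7  ←
rsvd [2+:3] = (word>>2) & 0x7 = 7
chan [0+:2] = (word>>0) & 0x3 = 3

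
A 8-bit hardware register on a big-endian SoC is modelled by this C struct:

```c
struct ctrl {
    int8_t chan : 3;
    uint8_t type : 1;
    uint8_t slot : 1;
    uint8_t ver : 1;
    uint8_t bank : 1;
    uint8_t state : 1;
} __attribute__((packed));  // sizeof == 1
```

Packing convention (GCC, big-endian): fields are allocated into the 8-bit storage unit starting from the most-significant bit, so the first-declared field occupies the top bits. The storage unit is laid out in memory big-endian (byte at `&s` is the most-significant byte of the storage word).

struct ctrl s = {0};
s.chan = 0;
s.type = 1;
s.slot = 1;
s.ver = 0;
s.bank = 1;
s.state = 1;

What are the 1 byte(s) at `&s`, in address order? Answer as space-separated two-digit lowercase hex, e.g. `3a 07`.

1b

[5+:3] chan=0 & 0x7 = 0x0; word=0x00
[4+:1] type=1 & 0x1 = 0x1; word=0x10
[3+:1] slot=1 & 0x1 = 0x1; word=0x18
[2+:1] ver=0 & 0x1 = 0x0; word=0x18
[1+:1] bank=1 & 0x1 = 0x1; word=0x1a
[0+:1] state=1 & 0x1 = 0x1; word=0x1b
word = 0x1b → big-endian bytes:
  [0]=0x1b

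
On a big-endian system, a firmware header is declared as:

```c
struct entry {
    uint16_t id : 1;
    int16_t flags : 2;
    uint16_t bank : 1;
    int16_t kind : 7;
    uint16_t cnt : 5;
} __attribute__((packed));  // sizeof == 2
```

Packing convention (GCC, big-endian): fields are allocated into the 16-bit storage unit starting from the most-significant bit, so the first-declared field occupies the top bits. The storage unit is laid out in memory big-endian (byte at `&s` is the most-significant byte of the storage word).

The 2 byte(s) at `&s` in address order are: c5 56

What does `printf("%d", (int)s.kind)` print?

42

[0]=0xc5 [1]=0x56 (big-endian) → word 0xc556
id:1 @ bit 15 → (0xc556>>15)&0x1 = 0x1
flags:2 @ bit 13 → (0xc556>>13)&0x3 = 0x2
bank:1 @ bit 12 → (0xc556>>12)&0x1 = 0x0
kind:7 @ bit 5 → (0xc556>>5)&0x7f = 0x2a  ←
cnt:5 @ bit 0 → (0xc556>>0)&0x1f = 0x16
kind signed 7b, MSB=0: value = 42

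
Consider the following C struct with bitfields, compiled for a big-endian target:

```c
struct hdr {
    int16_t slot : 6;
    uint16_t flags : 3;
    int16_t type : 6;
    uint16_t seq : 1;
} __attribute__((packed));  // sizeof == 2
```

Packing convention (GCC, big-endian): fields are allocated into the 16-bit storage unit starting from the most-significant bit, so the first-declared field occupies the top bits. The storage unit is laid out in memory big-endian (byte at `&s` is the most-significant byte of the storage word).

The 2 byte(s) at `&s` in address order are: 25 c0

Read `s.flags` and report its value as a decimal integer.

3

[0]=0x25 [1]=0xc0 (big-endian) → word 0x25c0
slot:6 @ bit 10 → (0x25c0>>10)&0x3f = 0x9
flags:3 @ bit 7 → (0x25c0>>7)&0x7 = 0x3  ←
type:6 @ bit 1 → (0x25c0>>1)&0x3f = 0x20
seq:1 @ bit 0 → (0x25c0>>0)&0x1 = 0x0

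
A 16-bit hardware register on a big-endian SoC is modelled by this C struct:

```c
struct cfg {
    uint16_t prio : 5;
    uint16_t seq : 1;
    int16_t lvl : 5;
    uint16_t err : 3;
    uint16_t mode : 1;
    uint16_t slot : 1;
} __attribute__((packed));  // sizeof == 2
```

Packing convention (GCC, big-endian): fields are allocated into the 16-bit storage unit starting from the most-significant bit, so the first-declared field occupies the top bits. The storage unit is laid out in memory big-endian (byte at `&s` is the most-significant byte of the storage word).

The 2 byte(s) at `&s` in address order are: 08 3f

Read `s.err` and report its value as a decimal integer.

[0]=0x08 [1]=0x3f (big-endian) → word 0x083f
prio [11+:5] = (word>>11) & 0x1f = 1
seq [10+:1] = (word>>10) & 0x1 = 0
lvl [5+:5] = (word>>5) & 0x1f = 1
err [2+:3] = (word>>2) & 0x7 = 7  ←
mode [1+:1] = (word>>1) & 0x1 = 1
slot [0+:1] = (word>>0) & 0x1 = 1

7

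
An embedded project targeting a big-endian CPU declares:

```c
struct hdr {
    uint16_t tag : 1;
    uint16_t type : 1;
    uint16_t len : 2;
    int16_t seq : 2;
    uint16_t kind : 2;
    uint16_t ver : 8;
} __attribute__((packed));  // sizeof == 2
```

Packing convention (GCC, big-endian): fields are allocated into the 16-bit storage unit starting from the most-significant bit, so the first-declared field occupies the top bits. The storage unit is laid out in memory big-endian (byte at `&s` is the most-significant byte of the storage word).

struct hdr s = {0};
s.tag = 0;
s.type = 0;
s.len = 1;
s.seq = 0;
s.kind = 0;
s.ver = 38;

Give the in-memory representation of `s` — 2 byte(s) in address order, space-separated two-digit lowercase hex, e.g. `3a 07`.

10 26

tag:1 = 0 → 0x0 << 15 → word 0x0000
type:1 = 0 → 0x0 << 14 → word 0x0000
len:2 = 1 → 0x1 << 12 → word 0x1000
seq:2 = 0 → 0x0 << 10 → word 0x1000
kind:2 = 0 → 0x0 << 8 → word 0x1000
ver:8 = 38 → 0x26 << 0 → word 0x1026
word = 0x1026 → big-endian bytes:
  [0]=0x10  [1]=0x26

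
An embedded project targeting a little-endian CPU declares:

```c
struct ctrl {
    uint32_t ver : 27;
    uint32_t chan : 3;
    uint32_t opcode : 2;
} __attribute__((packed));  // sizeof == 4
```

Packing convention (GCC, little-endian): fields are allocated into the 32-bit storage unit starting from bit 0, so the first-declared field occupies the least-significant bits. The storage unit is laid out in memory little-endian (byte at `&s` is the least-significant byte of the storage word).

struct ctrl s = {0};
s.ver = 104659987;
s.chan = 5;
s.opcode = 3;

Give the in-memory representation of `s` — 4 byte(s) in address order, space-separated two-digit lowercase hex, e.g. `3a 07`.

ver (27b) val=104659987 bits=0x63cfc13 at bit 0: 0x063cfc13
chan (3b) val=5 bits=0x5 at bit 27: 0x2e3cfc13
opcode (2b) val=3 bits=0x3 at bit 30: 0xee3cfc13
word = 0xee3cfc13 → little-endian bytes:
  [0]=0x13  [1]=0xfc  [2]=0x3c  [3]=0xee

13 fc 3c ee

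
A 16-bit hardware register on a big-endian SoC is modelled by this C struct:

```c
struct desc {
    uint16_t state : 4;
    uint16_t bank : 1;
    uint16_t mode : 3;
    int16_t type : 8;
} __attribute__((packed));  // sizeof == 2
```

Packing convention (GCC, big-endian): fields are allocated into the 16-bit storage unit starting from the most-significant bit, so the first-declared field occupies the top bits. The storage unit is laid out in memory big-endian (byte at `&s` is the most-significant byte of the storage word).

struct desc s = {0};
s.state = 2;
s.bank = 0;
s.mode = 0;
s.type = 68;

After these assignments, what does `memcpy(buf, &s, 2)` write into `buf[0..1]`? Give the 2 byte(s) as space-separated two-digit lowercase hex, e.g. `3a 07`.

[12+:4] state=2 & 0xf = 0x2; word=0x2000
[11+:1] bank=0 & 0x1 = 0x0; word=0x2000
[8+:3] mode=0 & 0x7 = 0x0; word=0x2000
[0+:8] type=68 & 0xff = 0x44; word=0x2044
word = 0x2044 → big-endian bytes:
  [0]=0x20  [1]=0x44

20 44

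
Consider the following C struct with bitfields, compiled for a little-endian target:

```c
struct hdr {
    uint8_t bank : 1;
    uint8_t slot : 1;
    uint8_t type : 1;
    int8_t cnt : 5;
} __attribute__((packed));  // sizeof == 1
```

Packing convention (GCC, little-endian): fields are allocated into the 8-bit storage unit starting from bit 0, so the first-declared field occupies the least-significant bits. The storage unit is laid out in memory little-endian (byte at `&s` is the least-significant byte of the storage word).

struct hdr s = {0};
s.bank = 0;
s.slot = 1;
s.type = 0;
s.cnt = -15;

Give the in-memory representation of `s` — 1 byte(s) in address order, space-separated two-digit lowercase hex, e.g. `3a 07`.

bank:1 = 0 → 0x0 << 0 → word 0x00
slot:1 = 1 → 0x1 << 1 → word 0x02
type:1 = 0 → 0x0 << 2 → word 0x02
cnt:5 = -15 → 0x11 << 3 → word 0x8a
word = 0x8a → little-endian bytes:
  [0]=0x8a

8a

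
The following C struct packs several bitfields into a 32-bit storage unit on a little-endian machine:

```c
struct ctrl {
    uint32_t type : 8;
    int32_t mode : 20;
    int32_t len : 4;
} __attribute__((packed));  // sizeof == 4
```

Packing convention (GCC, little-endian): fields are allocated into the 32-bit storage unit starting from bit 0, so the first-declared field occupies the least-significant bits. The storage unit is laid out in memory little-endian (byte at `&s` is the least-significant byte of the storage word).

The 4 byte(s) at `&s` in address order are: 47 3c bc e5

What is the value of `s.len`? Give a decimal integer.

-2

[0]=0x47 [1]=0x3c [2]=0xbc [3]=0xe5 (little-endian) → word 0xe5bc3c47
type [0+:8] = (word>>0) & 0xff = 71
mode [8+:20] = (word>>8) & 0xfffff = 375868
len [28+:4] = (word>>28) & 0xf = 14  ←
len signed 4b, MSB=1: 14 - 16 = -2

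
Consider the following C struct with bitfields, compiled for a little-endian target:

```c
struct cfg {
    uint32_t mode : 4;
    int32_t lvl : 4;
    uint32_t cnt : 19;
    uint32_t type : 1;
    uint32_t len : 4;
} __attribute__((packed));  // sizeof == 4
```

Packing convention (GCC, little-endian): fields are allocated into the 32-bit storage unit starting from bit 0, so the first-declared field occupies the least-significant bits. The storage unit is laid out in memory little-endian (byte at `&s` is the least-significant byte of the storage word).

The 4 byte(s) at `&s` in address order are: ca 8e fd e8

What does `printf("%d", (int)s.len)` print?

[0]=0xca [1]=0x8e [2]=0xfd [3]=0xe8 (little-endian) → word 0xe8fd8eca
mode [0+:4] = (word>>0) & 0xf = 10
lvl [4+:4] = (word>>4) & 0xf = 12
cnt [8+:19] = (word>>8) & 0x7ffff = 64910
type [27+:1] = (word>>27) & 0x1 = 1
len [28+:4] = (word>>28) & 0xf = 14  ←

14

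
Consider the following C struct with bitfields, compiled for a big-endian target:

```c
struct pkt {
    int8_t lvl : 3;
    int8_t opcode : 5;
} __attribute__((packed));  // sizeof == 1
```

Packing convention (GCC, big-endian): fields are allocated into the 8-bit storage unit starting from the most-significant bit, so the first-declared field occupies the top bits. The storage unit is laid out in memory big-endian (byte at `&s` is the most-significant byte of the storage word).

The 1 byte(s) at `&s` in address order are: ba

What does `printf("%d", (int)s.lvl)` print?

-3

[0]=0xba (big-endian) → word 0xba
lvl:3 @ bit 5 → (0xba>>5)&0x7 = 0x5  ←
opcode:5 @ bit 0 → (0xba>>0)&0x1f = 0x1a
lvl signed 3b, MSB=1: 5 - 8 = -3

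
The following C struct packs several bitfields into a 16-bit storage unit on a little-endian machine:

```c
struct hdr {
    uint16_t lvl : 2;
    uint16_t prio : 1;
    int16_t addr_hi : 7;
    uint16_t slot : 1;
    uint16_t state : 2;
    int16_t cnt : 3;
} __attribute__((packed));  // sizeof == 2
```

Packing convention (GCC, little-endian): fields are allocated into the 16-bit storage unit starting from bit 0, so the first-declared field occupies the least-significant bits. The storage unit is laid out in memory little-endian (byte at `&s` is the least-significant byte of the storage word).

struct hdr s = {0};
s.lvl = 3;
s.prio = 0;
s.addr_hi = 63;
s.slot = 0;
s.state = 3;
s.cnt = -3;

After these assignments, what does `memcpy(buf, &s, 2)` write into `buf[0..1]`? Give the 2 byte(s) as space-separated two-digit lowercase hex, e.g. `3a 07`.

[0+:2] lvl=3 & 0x3 = 0x3; word=0x0003
[2+:1] prio=0 & 0x1 = 0x0; word=0x0003
[3+:7] addr_hi=63 & 0x7f = 0x3f; word=0x01fb
[10+:1] slot=0 & 0x1 = 0x0; word=0x01fb
[11+:2] state=3 & 0x3 = 0x3; word=0x19fb
[13+:3] cnt=-3 & 0x7 = 0x5; word=0xb9fb
word = 0xb9fb → little-endian bytes:
  [0]=0xfb  [1]=0xb9

fb b9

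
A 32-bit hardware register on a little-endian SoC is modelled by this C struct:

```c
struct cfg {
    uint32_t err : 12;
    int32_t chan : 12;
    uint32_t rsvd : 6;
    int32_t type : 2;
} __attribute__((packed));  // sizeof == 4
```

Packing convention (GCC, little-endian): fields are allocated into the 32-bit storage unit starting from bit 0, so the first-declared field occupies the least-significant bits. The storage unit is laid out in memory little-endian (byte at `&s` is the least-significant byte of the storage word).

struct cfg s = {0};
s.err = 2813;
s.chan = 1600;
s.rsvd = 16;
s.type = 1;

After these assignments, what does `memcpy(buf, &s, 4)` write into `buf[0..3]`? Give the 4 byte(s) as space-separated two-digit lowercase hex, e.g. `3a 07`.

[0+:12] err=2813 & 0xfff = 0xafd; word=0x00000afd
[12+:12] chan=1600 & 0xfff = 0x640; word=0x00640afd
[24+:6] rsvd=16 & 0x3f = 0x10; word=0x10640afd
[30+:2] type=1 & 0x3 = 0x1; word=0x50640afd
word = 0x50640afd → little-endian bytes:
  [0]=0xfd  [1]=0x0a  [2]=0x64  [3]=0x50

fd 0a 64 50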